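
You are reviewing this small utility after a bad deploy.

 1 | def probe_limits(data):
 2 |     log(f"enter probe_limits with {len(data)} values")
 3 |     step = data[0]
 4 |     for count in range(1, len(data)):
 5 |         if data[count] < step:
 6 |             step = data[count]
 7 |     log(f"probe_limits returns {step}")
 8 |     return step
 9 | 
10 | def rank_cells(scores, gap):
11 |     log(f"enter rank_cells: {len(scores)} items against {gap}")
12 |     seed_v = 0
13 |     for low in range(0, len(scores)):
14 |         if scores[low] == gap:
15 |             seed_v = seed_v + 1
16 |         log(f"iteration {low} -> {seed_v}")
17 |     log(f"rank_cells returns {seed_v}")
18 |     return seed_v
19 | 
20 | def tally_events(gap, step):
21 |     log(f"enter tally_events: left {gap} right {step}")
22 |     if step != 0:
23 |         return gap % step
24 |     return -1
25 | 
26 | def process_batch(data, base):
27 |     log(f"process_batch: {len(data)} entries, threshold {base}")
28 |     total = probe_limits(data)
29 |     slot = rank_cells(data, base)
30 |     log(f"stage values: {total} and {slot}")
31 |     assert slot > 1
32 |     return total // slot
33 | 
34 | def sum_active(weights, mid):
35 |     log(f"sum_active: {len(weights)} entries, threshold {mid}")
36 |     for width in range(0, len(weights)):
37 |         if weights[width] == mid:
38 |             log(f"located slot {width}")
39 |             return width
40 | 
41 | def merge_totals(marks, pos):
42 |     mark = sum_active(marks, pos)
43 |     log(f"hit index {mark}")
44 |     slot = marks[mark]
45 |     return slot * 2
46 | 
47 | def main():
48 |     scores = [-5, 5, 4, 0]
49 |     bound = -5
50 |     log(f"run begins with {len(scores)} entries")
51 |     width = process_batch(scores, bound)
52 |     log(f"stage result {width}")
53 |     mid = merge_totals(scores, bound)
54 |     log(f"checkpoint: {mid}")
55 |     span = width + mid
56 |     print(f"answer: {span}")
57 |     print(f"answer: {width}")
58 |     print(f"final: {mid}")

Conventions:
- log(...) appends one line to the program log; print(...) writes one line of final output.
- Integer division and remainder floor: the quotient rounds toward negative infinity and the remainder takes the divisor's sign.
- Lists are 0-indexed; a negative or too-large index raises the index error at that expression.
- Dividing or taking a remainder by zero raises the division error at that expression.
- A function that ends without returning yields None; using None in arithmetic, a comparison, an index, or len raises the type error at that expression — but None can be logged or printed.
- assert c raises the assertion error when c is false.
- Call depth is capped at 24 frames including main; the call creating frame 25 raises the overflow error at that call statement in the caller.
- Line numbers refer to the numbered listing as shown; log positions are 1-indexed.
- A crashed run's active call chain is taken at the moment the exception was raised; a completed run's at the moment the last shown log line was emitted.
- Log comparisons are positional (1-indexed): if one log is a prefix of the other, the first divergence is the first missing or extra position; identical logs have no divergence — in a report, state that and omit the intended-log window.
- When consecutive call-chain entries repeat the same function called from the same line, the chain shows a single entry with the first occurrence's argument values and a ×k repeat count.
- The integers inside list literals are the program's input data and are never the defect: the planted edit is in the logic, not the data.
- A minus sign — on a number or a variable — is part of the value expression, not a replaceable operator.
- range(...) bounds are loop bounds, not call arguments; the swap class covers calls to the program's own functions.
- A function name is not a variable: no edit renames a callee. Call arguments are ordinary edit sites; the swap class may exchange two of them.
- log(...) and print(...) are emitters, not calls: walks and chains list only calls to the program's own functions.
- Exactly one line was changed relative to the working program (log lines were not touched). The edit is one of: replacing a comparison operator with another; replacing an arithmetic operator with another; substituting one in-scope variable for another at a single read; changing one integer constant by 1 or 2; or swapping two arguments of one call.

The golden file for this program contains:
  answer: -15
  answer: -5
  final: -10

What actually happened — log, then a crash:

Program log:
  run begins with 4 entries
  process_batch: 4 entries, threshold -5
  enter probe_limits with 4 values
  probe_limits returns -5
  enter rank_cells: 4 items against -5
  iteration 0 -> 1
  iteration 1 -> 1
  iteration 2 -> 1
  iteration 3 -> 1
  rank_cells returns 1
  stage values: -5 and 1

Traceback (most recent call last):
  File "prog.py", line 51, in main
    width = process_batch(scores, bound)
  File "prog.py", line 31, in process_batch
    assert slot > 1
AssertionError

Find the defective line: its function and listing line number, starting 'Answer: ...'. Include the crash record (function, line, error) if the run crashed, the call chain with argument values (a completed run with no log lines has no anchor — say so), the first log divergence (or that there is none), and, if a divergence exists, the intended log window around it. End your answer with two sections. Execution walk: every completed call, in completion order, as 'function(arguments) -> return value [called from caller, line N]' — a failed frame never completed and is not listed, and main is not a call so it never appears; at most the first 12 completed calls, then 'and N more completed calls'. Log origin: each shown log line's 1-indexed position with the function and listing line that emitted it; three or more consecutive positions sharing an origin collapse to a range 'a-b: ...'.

Answer: the defect is in process_batch at line 31.
Key fact: After 11 matching log lines the faulty run goes silent, while the working version continues with 'stage result -5'.
Crash: process_batch, line 31, AssertionError.
Call chain: main -> process_batch([-5, 5, 4, 0], -5) (called at line 51).
First divergence: position 12 (shown log ended at 11 lines; the working version continues: 'stage result -5').
Intended log window:
  10: rank_cells returns 1
  11: stage values: -5 and 1
  12: stage result -5
  13: sum_active: 4 entries, threshold -5
Execution walk:
  probe_limits([-5, 5, 4, 0]) -> -5  [called from process_batch, line 28]
  rank_cells([-5, 5, 4, 0], -5) -> 1  [called from process_batch, line 29]
Log origin:
  1: from main, line 50
  2: from process_batch, line 27
  3: from probe_limits, line 2
  4: from probe_limits, line 7
  5: from rank_cells, line 11
  6-9: from rank_cells, line 16
  10: from rank_cells, line 17
  11: from process_batch, line 30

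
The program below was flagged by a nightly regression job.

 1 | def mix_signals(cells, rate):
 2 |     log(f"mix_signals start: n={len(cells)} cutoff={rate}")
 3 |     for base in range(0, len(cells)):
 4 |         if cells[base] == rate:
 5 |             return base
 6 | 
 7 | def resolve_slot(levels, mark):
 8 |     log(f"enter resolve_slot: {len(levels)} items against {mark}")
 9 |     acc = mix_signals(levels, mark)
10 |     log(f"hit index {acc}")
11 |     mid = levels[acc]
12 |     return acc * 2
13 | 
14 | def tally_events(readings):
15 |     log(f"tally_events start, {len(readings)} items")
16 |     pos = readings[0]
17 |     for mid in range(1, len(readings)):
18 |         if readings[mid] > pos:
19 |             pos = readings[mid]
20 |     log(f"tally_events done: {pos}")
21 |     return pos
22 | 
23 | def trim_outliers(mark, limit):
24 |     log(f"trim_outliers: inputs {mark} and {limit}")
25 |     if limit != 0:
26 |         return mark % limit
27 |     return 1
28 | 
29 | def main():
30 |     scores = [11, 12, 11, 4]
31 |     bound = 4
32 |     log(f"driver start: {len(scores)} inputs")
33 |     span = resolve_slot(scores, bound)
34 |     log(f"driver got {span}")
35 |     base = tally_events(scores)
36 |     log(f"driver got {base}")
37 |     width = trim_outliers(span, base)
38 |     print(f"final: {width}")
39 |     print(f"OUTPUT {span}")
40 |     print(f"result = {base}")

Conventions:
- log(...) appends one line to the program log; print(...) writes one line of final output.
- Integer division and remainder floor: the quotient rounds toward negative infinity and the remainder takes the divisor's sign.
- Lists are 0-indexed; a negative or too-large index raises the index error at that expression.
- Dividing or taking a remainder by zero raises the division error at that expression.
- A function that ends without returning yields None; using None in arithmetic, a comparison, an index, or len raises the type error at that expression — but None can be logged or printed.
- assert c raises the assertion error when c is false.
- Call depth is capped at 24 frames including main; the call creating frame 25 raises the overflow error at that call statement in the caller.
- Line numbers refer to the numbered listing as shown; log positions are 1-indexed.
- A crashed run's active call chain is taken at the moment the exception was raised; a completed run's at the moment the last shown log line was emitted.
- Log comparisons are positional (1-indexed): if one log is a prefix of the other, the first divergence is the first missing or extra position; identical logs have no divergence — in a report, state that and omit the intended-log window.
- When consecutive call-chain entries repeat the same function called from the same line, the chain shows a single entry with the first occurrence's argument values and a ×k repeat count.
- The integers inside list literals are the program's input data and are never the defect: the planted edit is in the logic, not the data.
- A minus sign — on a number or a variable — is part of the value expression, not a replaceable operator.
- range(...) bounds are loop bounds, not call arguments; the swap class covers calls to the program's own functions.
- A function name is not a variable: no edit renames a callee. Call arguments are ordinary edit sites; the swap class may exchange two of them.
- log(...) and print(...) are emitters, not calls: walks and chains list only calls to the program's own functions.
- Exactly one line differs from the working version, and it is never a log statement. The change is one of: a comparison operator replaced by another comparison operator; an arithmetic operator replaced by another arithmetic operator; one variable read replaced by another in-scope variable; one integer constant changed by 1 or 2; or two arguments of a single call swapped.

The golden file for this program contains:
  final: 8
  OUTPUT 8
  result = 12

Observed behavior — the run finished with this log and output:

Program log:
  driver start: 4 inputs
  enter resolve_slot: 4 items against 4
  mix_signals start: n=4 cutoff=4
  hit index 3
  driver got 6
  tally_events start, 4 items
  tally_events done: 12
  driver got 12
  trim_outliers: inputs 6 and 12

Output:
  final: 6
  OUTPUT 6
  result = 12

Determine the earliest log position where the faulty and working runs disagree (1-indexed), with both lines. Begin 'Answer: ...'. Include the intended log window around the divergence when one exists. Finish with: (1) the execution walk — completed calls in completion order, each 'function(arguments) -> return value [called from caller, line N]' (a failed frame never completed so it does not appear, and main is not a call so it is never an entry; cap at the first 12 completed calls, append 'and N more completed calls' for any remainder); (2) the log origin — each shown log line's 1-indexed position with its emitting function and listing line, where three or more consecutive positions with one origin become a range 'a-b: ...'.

Answer: position 5 — shown 'driver got 6', intended 'driver got 8'.
Intended log window:
  3: mix_signals start: n=4 cutoff=4
  4: hit index 3
  5: driver got 8
  6: tally_events start, 4 items
Execution walk:
  mix_signals([11, 12, 11, 4], 4) -> 3  [called from resolve_slot, line 9]
  resolve_slot([11, 12, 11, 4], 4) -> 6  [called from main, line 33]
  tally_events([11, 12, 11, 4]) -> 12  [called from main, line 35]
  trim_outliers(6, 12) -> 6  [called from main, line 37]
Log origin:
  1: logged in main at line 32
  2: logged in resolve_slot at line 8
  3: logged in mix_signals at line 2
  4: logged in resolve_slot at line 10
  5: logged in main at line 34
  6: logged in tally_events at line 15
  7: logged in tally_events at line 20
  8: logged in main at line 36
  9: logged in trim_outliers at line 24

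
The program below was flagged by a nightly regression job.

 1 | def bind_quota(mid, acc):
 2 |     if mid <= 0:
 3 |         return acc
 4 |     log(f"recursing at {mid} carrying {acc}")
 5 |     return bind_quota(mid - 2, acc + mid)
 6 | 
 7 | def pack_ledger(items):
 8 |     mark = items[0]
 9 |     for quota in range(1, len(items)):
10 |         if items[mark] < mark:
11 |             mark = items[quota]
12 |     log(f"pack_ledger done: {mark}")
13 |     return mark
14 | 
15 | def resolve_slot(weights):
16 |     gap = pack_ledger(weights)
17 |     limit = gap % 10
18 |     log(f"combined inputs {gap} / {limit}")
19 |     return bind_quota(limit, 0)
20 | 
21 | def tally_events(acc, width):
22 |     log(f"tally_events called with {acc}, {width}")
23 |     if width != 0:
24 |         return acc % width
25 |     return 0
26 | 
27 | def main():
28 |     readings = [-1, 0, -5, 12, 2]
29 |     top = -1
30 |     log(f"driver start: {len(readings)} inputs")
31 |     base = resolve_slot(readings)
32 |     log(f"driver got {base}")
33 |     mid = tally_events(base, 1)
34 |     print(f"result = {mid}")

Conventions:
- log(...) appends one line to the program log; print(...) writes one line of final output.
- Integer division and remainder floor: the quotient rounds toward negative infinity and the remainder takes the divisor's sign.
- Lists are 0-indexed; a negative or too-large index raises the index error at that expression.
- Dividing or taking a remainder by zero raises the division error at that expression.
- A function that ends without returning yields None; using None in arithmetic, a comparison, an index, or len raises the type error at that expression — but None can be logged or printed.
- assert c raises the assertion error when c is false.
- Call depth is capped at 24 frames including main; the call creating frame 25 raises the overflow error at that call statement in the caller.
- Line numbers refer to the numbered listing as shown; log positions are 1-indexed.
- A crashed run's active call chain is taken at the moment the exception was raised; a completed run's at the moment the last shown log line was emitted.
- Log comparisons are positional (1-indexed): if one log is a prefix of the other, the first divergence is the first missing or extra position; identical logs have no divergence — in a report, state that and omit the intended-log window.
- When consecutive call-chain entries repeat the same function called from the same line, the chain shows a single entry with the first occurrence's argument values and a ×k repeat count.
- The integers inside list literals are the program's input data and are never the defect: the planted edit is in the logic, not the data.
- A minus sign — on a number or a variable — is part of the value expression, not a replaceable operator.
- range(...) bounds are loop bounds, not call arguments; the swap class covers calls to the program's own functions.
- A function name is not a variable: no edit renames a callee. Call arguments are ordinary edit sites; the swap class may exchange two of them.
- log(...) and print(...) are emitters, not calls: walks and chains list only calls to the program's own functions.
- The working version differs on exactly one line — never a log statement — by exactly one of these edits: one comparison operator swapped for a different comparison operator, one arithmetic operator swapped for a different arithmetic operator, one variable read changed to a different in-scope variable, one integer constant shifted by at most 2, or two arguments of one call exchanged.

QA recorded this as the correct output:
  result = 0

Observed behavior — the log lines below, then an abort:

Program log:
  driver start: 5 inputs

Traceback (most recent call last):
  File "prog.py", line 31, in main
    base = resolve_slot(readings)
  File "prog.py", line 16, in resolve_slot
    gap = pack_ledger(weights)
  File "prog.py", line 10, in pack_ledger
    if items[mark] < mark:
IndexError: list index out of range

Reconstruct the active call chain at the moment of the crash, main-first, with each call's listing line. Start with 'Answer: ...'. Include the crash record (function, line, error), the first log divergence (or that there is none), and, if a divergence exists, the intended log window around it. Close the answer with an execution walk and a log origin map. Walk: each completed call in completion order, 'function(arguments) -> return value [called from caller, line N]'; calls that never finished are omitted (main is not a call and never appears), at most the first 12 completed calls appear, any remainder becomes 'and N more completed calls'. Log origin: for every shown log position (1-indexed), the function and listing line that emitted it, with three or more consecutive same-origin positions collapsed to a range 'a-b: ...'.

Answer: main -> resolve_slot (called at line 31) -> pack_ledger (called at line 16).
The tell: The faulty run's log stops after 1 line; the working version's next line would be 'pack_ledger done: -5'.
Crash: pack_ledger, line 10, IndexError.
First divergence: position 2 — the faulty run's log ends after 1 line; the working version continues with 'pack_ledger done: -5'.
Intended log window:
  1: driver start: 5 inputs
  2: pack_ledger done: -5
  3: combined inputs -5 / 5
Execution walk:
  (no call completed)
Log line origins:
  1: emitted by main (line 30)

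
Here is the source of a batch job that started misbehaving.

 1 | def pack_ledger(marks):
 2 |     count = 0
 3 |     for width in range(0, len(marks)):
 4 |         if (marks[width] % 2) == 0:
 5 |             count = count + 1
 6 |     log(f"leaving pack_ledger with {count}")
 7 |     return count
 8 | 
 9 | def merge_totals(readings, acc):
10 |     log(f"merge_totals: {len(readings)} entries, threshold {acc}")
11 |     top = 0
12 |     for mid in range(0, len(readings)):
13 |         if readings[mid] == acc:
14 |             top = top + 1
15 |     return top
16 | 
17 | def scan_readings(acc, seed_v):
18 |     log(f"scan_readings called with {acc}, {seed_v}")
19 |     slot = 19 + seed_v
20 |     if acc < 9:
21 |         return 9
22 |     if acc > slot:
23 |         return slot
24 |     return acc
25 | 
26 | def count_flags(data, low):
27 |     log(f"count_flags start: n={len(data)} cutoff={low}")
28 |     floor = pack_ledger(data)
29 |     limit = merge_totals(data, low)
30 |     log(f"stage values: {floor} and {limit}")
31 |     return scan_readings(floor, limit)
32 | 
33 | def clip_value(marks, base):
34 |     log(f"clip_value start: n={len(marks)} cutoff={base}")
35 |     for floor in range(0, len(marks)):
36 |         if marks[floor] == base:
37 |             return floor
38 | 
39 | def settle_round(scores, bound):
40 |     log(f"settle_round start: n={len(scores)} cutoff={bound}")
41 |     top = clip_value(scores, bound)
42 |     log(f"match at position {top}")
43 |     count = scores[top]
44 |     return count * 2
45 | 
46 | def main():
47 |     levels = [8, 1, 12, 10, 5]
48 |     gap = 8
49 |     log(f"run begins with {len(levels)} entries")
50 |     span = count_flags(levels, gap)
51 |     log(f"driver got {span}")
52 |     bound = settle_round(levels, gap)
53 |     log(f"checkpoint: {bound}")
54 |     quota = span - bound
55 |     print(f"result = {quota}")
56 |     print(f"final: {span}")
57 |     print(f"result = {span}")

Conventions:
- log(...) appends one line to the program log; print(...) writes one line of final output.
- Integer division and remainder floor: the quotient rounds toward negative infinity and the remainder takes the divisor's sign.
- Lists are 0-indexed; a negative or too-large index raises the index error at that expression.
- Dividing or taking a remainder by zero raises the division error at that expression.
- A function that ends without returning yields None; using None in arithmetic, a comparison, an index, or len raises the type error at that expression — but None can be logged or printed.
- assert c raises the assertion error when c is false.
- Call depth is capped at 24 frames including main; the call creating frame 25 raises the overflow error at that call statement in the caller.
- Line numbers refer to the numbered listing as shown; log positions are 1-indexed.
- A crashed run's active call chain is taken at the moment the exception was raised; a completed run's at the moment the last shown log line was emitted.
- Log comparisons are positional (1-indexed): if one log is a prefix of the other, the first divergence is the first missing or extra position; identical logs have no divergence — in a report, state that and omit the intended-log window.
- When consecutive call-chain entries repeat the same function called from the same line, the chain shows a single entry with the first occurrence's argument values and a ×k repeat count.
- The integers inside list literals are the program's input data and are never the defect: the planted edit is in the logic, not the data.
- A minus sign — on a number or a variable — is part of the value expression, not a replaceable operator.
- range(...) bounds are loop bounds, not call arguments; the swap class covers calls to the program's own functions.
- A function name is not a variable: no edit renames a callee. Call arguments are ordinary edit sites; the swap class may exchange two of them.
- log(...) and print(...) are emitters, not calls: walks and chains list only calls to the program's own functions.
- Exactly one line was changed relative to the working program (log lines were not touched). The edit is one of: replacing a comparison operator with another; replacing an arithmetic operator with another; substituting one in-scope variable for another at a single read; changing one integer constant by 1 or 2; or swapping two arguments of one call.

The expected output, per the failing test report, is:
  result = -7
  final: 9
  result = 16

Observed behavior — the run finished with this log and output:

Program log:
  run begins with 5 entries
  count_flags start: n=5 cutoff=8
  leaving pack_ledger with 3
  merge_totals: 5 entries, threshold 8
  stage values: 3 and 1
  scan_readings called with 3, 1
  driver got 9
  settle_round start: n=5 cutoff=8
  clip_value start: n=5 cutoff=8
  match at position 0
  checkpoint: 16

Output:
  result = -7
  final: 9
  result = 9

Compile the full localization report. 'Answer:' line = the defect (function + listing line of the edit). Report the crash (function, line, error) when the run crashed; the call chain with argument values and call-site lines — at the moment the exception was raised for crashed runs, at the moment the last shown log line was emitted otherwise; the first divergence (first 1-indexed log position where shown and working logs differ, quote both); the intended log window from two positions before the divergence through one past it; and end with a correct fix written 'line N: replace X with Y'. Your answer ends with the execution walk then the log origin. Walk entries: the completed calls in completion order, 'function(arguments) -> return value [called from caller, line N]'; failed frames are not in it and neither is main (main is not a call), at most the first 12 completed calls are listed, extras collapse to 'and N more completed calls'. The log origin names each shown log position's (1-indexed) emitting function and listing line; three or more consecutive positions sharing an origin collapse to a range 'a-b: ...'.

Answer: the defect is in main at line 57.
Key observation: No log line changed; the fault shows up purely in the output.
Call chain: main.
First divergence: none (the log streams are identical).
Execution walk:
  pack_ledger([8, 1, 12, 10, 5]) -> 3  [called from count_flags, line 28]
  merge_totals([8, 1, 12, 10, 5], 8) -> 1  [called from count_flags, line 29]
  scan_readings(3, 1) -> 9  [called from count_flags, line 31]
  count_flags([8, 1, 12, 10, 5], 8) -> 9  [called from main, line 50]
  clip_value([8, 1, 12, 10, 5], 8) -> 0  [called from settle_round, line 41]
  settle_round([8, 1, 12, 10, 5], 8) -> 16  [called from main, line 52]
Origin of each log line:
  1: logged in main at line 49
  2: logged in count_flags at line 27
  3: logged in pack_ledger at line 6
  4: logged in merge_totals at line 10
  5: logged in count_flags at line 30
  6: logged in scan_readings at line 18
  7: logged in main at line 51
  8: logged in settle_round at line 40
  9: logged in clip_value at line 34
  10: logged in settle_round at line 42
  11: logged in main at line 53
A correct fix: line 57: replace `span` with `bound`.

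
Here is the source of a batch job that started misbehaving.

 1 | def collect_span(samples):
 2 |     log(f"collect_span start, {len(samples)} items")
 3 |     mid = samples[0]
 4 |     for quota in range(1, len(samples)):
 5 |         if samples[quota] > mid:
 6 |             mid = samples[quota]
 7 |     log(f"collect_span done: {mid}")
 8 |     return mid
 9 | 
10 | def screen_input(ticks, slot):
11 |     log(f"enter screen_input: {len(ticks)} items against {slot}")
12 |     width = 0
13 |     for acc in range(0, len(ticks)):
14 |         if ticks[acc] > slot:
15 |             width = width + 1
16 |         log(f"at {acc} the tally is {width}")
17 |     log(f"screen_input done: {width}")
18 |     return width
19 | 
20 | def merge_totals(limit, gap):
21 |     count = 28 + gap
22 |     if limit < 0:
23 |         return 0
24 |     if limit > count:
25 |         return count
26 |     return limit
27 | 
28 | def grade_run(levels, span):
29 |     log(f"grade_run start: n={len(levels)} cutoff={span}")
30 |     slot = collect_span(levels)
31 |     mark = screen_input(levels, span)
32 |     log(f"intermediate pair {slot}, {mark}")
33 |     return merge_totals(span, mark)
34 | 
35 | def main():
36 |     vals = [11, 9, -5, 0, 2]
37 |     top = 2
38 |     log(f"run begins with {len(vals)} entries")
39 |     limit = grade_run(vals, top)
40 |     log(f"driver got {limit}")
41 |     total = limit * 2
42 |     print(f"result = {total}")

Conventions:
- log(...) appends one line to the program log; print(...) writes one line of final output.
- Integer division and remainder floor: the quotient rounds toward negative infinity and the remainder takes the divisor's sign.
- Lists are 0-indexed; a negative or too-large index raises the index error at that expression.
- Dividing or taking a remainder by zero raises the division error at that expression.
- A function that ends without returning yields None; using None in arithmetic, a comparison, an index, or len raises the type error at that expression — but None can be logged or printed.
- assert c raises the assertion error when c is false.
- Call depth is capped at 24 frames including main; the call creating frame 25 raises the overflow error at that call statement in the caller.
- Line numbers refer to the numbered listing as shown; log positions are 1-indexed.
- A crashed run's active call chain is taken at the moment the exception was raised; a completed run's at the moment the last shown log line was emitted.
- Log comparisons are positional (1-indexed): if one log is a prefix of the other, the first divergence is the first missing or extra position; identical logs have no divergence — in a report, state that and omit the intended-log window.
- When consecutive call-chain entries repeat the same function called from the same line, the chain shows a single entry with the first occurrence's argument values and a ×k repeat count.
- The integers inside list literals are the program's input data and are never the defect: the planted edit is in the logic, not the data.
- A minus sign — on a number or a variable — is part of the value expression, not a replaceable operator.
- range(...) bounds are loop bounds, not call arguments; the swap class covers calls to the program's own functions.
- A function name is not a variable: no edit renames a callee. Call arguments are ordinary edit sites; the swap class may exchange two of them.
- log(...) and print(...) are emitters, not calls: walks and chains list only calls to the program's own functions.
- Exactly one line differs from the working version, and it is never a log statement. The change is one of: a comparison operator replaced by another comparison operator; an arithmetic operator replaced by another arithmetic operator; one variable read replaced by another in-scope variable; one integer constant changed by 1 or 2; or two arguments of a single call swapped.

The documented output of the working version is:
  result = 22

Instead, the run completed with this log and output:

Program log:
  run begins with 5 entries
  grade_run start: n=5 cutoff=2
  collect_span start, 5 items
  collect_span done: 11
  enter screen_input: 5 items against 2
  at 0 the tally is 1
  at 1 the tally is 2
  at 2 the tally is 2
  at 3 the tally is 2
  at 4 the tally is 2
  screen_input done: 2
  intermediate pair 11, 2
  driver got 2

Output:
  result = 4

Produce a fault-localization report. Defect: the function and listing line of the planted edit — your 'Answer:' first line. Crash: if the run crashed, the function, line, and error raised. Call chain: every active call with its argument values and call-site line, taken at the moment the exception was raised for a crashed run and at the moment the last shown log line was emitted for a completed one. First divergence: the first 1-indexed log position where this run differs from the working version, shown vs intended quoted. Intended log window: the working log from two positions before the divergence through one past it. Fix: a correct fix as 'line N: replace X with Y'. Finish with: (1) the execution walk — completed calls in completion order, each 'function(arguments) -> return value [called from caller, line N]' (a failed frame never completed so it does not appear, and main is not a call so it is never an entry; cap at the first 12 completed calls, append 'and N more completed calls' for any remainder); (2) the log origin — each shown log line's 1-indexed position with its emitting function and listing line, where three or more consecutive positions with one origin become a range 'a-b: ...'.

Answer: the defect is in grade_run at line 33.
Key fact: Position 13 is the first bad log line: 'driver got 2' should read 'driver got 11'.
Call chain: main.
First divergence: at position 13 the run shows 'driver got 2' where the working version logs 'driver got 11'.
Intended log window:
  11: screen_input done: 2
  12: intermediate pair 11, 2
  13: driver got 11
Execution walk:
  collect_span([11, 9, -5, 0, 2]) -> 11  [called from grade_run, line 30]
  screen_input([11, 9, -5, 0, 2], 2) -> 2  [called from grade_run, line 31]
  merge_totals(2, 2) -> 2  [called from grade_run, line 33]
  grade_run([11, 9, -5, 0, 2], 2) -> 2  [called from main, line 39]
Origin of each log line:
  1: logged in main at line 38
  2: logged in grade_run at line 29
  3: logged in collect_span at line 2
  4: logged in collect_span at line 7
  5: logged in screen_input at line 11
  6-10: logged in screen_input at line 16
  11: logged in screen_input at line 17
  12: logged in grade_run at line 32
  13: logged in main at line 40
A correct fix: line 33: replace `span` with `slot`.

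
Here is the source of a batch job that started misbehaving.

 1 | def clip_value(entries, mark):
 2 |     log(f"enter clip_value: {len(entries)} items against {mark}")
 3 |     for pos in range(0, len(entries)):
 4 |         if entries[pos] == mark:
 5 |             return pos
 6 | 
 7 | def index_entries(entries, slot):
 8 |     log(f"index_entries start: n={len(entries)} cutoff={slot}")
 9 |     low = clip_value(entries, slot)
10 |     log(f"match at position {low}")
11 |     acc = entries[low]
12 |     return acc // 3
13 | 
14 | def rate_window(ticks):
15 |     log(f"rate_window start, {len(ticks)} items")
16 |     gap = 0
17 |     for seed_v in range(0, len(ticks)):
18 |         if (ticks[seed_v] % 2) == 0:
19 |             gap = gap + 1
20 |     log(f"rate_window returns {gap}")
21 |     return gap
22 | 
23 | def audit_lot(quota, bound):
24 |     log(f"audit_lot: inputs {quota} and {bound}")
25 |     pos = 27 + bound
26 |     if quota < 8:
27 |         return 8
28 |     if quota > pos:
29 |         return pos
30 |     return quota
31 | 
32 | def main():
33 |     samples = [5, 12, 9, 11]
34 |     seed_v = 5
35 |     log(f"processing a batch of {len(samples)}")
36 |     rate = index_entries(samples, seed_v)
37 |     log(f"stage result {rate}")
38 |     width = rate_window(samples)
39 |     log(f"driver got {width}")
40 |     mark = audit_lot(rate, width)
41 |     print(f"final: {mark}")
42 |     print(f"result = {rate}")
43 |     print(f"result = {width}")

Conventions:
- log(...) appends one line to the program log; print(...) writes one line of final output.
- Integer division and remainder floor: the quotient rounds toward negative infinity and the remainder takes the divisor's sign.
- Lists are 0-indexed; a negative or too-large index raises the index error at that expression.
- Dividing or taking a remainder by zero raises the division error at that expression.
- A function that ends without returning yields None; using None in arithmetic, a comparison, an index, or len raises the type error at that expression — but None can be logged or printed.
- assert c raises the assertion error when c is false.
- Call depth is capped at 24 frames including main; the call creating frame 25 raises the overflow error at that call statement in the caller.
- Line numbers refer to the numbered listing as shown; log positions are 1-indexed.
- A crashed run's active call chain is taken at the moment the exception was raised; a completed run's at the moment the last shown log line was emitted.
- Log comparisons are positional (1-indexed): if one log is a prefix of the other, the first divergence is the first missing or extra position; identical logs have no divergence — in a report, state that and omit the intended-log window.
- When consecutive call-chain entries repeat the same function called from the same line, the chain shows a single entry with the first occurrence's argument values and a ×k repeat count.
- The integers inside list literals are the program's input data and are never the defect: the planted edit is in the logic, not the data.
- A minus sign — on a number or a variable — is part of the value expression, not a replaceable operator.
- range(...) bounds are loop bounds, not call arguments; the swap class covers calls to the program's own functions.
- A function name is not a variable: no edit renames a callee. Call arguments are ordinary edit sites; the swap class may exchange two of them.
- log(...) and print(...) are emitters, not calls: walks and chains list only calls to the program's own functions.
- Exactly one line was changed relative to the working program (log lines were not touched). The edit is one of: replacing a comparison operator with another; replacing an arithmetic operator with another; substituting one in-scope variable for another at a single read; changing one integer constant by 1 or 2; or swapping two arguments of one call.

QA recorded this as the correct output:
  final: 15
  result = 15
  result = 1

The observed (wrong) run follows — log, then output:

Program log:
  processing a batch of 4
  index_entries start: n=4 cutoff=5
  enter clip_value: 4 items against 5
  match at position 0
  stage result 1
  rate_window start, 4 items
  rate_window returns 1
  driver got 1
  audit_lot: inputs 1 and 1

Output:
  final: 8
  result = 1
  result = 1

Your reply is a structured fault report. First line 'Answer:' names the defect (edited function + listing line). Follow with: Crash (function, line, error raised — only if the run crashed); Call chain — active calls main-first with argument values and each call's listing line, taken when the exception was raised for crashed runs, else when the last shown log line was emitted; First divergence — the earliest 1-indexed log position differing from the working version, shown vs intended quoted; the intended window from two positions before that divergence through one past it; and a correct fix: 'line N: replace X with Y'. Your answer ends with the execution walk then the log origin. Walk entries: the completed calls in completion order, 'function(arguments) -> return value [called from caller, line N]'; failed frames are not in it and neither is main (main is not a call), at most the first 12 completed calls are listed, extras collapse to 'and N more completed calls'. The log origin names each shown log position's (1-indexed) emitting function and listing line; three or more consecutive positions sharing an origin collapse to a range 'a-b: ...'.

Answer: the defect is in index_entries at line 12.
Key fact: Everything matches until log position 5, which reads 'stage result 1' in place of 'stage result 15'.
Call chain: main -> audit_lot(1, 1) (called at line 40).
First divergence: position 5; shown 'stage result 1' vs intended 'stage result 15'.
Intended log window:
  3: enter clip_value: 4 items against 5
  4: match at position 0
  5: stage result 15
  6: rate_window start, 4 items
Execution walk:
  clip_value([5, 12, 9, 11], 5) -> 0  [called from index_entries, line 9]
  index_entries([5, 12, 9, 11], 5) -> 1  [called from main, line 36]
  rate_window([5, 12, 9, 11]) -> 1  [called from main, line 38]
  audit_lot(1, 1) -> 8  [called from main, line 40]
Log origin:
  1: from main, line 35
  2: from index_entries, line 8
  3: from clip_value, line 2
  4: from index_entries, line 10
  5: from main, line 37
  6: from rate_window, line 15
  7: from rate_window, line 20
  8: from main, line 39
  9: from audit_lot, line 24
A correct fix: line 12: replace `//` with `*`.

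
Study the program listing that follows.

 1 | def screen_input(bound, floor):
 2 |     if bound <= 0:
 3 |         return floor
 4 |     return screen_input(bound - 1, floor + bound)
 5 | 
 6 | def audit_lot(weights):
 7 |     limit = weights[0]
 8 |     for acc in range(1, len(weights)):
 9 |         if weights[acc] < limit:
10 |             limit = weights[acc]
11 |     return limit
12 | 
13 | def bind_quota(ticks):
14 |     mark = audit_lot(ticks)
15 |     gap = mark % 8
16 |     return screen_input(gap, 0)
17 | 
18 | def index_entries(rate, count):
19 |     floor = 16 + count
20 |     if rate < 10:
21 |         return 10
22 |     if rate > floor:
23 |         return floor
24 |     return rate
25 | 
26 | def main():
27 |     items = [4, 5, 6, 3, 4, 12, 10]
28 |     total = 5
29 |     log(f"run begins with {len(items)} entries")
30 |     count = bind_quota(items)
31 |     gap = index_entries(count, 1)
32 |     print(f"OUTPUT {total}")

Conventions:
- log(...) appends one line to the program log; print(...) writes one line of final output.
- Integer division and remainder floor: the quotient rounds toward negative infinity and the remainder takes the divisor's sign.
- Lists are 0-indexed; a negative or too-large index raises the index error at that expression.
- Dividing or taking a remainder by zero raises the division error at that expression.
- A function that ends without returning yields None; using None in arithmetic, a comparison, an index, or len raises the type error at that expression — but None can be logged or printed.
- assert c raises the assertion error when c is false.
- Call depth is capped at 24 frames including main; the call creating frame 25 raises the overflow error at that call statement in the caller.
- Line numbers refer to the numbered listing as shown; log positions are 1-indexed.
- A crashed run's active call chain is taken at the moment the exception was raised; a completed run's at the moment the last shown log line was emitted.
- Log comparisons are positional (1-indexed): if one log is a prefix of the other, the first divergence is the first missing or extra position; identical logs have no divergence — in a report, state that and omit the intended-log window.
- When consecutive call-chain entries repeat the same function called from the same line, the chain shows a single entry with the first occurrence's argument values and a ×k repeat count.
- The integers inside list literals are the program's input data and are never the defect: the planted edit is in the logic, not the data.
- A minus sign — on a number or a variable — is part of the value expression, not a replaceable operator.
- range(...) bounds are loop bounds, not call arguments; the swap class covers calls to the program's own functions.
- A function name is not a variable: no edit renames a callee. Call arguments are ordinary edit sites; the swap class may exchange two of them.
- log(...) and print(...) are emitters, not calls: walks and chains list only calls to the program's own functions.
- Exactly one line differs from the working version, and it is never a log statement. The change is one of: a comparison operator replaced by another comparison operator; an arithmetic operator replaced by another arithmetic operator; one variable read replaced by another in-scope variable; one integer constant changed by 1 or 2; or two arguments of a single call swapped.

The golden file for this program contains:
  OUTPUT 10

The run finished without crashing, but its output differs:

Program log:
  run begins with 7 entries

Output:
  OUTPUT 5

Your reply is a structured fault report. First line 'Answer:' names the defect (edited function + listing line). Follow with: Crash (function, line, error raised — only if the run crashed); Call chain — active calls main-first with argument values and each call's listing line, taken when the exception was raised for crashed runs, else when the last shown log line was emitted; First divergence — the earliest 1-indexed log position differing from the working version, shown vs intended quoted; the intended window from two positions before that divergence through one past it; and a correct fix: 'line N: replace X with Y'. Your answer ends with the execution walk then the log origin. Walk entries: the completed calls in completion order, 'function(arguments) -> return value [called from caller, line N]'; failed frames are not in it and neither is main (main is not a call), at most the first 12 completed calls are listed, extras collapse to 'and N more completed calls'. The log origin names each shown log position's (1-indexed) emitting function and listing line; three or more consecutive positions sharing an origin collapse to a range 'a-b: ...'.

Answer: the defect is in main at line 32.
Key observation: No log line changed; the fault shows up purely in the output.
Call chain: main.
First divergence: none; the two logs match at every position.
Execution walk:
  audit_lot([4, 5, 6, 3, 4, 12, 10]) -> 3  [called from bind_quota, line 14]
  screen_input(0, 6) -> 6  [called from screen_input, line 4]
  screen_input(1, 5) -> 6  [called from screen_input, line 4]
  screen_input(2, 3) -> 6  [called from screen_input, line 4]
  screen_input(3, 0) -> 6  [called from bind_quota, line 16]
  bind_quota([4, 5, 6, 3, 4, 12, 10]) -> 6  [called from main, line 30]
  index_entries(6, 1) -> 10  [called from main, line 31]
Log origin:
  1: logged in main at line 29
A correct fix: line 32: replace `total` with `gap`.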